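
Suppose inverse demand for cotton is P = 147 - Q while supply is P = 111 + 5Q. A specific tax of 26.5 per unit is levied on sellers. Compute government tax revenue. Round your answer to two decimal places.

41.96

Without the tax, 147 - Q = 111 + 5Q so Q* = 6 and P* = 141.
A tax on sellers shifts supply up by 26.5: 147 - Q = 111 + 5Q + 26.5, so Q_t = 1.5833. Buyers pay P_b = 145.4167; sellers receive P_s = P_b - 26.5 = 118.9167.
Revenue is the tax times quantity traded: 26.5 x 1.5833 = 41.9583.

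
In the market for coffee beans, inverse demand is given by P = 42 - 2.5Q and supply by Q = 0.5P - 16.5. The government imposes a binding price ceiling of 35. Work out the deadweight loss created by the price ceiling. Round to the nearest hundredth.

Rewriting supply in inverse form: P = 33 + 2Q.
Without the control, 42 - 2.5Q = 33 + 2Q so Q* = 2 and P* = 37.
At the ceiling price 35, quantity supplied is (35 - 33)/2 = 1; supply is the short side, so Q = 1 trades at P = 35.
At Q = 1 the demand price is 39.5 and the supply price is 35. Deadweight loss is the triangle between the curves from 1 to 2: (1/2)(39.5 - 35)(2 - 1) = 2.25.

2.25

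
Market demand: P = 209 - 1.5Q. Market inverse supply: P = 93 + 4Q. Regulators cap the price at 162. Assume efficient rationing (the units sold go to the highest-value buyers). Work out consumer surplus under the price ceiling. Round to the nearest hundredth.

Without the control, 209 - 1.5Q = 93 + 4Q so Q* = 21.0909 and P* = 177.3636.
At the ceiling price 162, quantity supplied is (162 - 93)/4 = 17.25; supply is the short side, so Q = 17.25 trades at P = 162.
The demand price at Q = 17.25 is 183.125. CS is the trapezoid between demand and 162 over [0, 17.25]: (1/2)[(209 - 162) + (183.125 - 162)](17.25) = 587.5781.

587.58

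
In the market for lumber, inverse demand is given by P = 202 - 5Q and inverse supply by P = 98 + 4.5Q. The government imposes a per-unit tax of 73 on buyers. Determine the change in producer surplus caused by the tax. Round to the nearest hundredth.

Pre-tax equilibrium: 202 - 5Q = 98 + 4.5Q gives Q* = 10.9474, P* = 147.2632.
A tax on buyers shifts demand down by 73: (202 - 73) - 5Q = 98 + 4.5Q, so Q_t = 3.2632. Buyers pay P_b = 185.6842; sellers receive P_s = P_b - 73 = 112.6842.
Producers lose the trapezoid between P_s and P* out to Q_t plus the triangle from Q_t to Q*: change in PS = 23.9584 - 269.651 = -245.6925.

-245.69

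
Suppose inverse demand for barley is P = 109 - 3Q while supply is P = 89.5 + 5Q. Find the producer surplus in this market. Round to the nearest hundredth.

14.85

Set 109 - 3Q = 89.5 + 5Q, which gives 19.5 = 8Q, so Q* = 2.4375 and P* = 109 - 3(2.4375) = 101.6875.
PS is the area between P* and the supply curve from 0 to Q*: (1/2)(2.4375)(12.1875) = 14.8535.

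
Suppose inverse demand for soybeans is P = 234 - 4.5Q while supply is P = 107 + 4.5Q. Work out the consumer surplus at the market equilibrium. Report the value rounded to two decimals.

448.03

Equilibrium: 234 - 4.5Q = 107 + 4.5Q, so Q* = 14.1111 and P* = 170.5.
Consumer surplus is the triangle under demand above P*: (1/2)(14.1111)(234 - 170.5) = (1/2)(14.1111)(63.5) = 448.0278.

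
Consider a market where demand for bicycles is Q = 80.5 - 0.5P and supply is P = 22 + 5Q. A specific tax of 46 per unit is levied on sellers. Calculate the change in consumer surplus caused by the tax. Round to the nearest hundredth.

Rewriting demand in inverse form: P = 161 - 2Q.
Without the tax, 161 - 2Q = 22 + 5Q so Q* = 19.8571 and P* = 121.2857.
A tax on sellers shifts supply up by 46: 161 - 2Q = 22 + 5Q + 46, so Q_t = 13.2857. Buyers pay P_b = 134.4286; sellers receive P_s = P_b - 46 = 88.4286.
Consumers lose the trapezoid between P* and P_b out to Q_t plus the triangle from Q_t to Q*: change in CS = 176.5102 - 394.3061 = -217.7959.

-217.80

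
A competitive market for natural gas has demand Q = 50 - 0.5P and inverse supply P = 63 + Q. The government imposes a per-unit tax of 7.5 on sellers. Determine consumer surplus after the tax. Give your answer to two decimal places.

96.69

Rewriting demand in inverse form: P = 100 - 2Q.
Pre-tax equilibrium: 100 - 2Q = 63 + Q gives Q* = 12.3333, P* = 75.3333.
With the tax, sellers need 7.5 more per unit: 100 - 2Q = 63 + Q + 7.5, so Q_t = 9.8333. Buyers pay P_b = 80.3333; sellers receive P_s = P_b - 7.5 = 72.8333.
Consumer surplus is the triangle under demand above P_b: (1/2)(9.8333)(100 - 80.3333) = 96.6944.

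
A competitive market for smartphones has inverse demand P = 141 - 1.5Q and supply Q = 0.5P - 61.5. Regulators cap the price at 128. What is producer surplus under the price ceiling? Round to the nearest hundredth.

Rewriting supply in inverse form: P = 123 + 2Q.
Without the control, 141 - 1.5Q = 123 + 2Q so Q* = 5.1429 and P* = 133.2857.
At the ceiling price 128, quantity supplied is (128 - 123)/2 = 2.5; supply is the short side, so Q = 2.5 trades at P = 128.
PS is the triangle above supply below 128: (1/2)(2.5)(128 - 123) = 6.25.

6.25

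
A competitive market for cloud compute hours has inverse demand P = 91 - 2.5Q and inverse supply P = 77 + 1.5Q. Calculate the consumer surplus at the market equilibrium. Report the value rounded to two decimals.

Setting demand equal to supply, 14 = 4Q, so Q* = 3.5 and P* = 82.25.
The demand choke price is 91, so CS = (1/2)(Q*)(91 - P*) = (1/2)(3.5)(8.75) = 15.3125.

15.31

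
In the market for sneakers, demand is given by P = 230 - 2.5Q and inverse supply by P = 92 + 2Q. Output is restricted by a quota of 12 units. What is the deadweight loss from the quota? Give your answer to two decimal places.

Without the quota, 230 - 2.5Q = 92 + 2Q gives Q* = 30.6667.
At Q = 12 the demand price is 230 - 2.5(12) = 200 and the supply price is 92 + 2(12) = 116.
DWL = (1/2)(gap between curves at 12) x (Q* - 12) = (1/2)(84)(18.6667) = 784.

784.00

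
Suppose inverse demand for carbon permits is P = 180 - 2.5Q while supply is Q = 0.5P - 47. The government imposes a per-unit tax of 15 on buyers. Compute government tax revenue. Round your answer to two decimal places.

236.67

Rewriting supply in inverse form: P = 94 + 2Q.
Pre-tax equilibrium: 180 - 2.5Q = 94 + 2Q gives Q* = 19.1111, P* = 132.2222.
A tax on buyers shifts demand down by 15: (180 - 15) - 2.5Q = 94 + 2Q, so Q_t = 15.7778. Buyers pay P_b = 140.5556; sellers receive P_s = P_b - 15 = 125.5556.
Tax revenue = t x Q_t = 15 x 15.7778 = 236.6667.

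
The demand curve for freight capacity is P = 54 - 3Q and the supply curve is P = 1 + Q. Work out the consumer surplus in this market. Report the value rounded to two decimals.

Set 54 - 3Q = 1 + Q, which gives 53 = 4Q, so Q* = 13.25 and P* = 54 - 3(13.25) = 14.25.
Consumer surplus is the triangle under demand above P*: (1/2)(13.25)(54 - 14.25) = (1/2)(13.25)(39.75) = 263.3438.

263.34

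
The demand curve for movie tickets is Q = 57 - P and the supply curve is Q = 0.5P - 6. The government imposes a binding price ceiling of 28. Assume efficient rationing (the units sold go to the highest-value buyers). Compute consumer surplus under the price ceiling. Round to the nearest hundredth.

Rewriting demand in inverse form: P = 57 - Q.
Rewriting supply in inverse form: P = 12 + 2Q.
Free-market equilibrium: 57 - Q = 12 + 2Q gives Q* = 15, P* = 42.
At the ceiling price 28, quantity supplied is (28 - 12)/2 = 8; supply is the short side, so Q = 8 trades at P = 28.
The demand price at Q = 8 is 49. CS is the trapezoid between demand and 28 over [0, 8]: (1/2)[(57 - 28) + (49 - 28)](8) = 200.

200.00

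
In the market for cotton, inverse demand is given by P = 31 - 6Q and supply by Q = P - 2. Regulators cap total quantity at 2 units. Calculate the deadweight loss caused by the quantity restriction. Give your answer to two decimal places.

Rewriting supply in inverse form: P = 2 + Q.
Without the quota, 31 - 6Q = 2 + Q gives Q* = 4.1429.
At Q = 2 the demand price is 31 - 6(2) = 19 and the supply price is 2 + (2) = 4.
DWL = (1/2)(gap between curves at 2) x (Q* - 2) = (1/2)(15)(2.1429) = 16.0714.

16.07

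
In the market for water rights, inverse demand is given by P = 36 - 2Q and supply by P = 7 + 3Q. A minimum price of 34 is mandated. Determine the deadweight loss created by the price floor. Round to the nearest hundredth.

57.60

Without the control, 36 - 2Q = 7 + 3Q so Q* = 5.8 and P* = 24.4.
At P = 34, buyers demand (36 - 34)/2 = 1 while sellers would supply more, so the quantity traded is 1 at price 34.
At Q = 1 the demand price is 34 and the supply price is 10. Deadweight loss is the triangle between the curves from 1 to 5.8: (1/2)(34 - 10)(5.8 - 1) = 57.6.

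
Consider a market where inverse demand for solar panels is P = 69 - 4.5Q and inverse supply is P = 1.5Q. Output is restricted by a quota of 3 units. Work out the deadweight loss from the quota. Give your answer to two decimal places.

Without the quota, 69 - 4.5Q = 1.5Q gives Q* = 11.5.
At Q = 3 the demand price is 69 - 4.5(3) = 55.5 and the supply price is 0 + 1.5(3) = 4.5.
DWL = (1/2)(gap between curves at 3) x (Q* - 3) = (1/2)(51)(8.5) = 216.75.

216.75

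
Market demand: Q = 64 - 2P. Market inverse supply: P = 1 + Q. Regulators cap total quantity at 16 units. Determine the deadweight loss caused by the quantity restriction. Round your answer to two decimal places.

Rewriting demand in inverse form: P = 32 - 0.5Q.
Without the quota, 32 - 0.5Q = 1 + Q gives Q* = 20.6667.
At Q = 16 the demand price is 32 - 0.5(16) = 24 and the supply price is 1 + (16) = 17.
DWL = (1/2)(gap between curves at 16) x (Q* - 16) = (1/2)(7)(4.6667) = 16.3333.

16.33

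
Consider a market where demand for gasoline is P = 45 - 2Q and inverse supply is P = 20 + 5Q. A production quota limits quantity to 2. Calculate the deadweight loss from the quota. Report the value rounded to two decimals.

Unrestricted equilibrium: Q* = (45 - 20)/(2 + 5) = 3.5714.
At Q = 2 the demand price is 45 - 2(2) = 41 and the supply price is 20 + 5(2) = 30.
Deadweight loss is the triangle between the curves from 2 to 3.5714: (1/2)(41 - 30)(3.5714 - 2) = 8.6429.

8.64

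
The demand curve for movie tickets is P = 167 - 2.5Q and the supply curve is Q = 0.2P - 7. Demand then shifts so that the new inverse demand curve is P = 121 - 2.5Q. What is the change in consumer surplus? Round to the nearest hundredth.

-222.84

Rewriting supply in inverse form: P = 35 + 5Q.
Initial equilibrium: Q_0 = 17.6, P_0 = 123; CS_0 = (1/2)(17.6)(44) = 387.2, PS_0 = (1/2)(17.6)(88) = 774.4.
New equilibrium: 121 - 2.5Q = 35 + 5Q gives Q_1 = 11.4667, P_1 = 92.3333; CS_1 = 164.3556, PS_1 = 328.7111.
Change in consumer surplus = 164.3556 - 387.2 = -222.8444.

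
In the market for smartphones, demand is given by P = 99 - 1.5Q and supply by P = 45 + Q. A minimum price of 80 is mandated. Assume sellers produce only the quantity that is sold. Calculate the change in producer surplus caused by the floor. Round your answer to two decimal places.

129.83

Without the control, 99 - 1.5Q = 45 + Q so Q* = 21.6 and P* = 66.6.
At P = 80, buyers demand (99 - 80)/1.5 = 12.6667 while sellers would supply more, so the quantity traded is 12.6667 at price 80.
PS goes from (1/2)(21.6)(21.6) = 233.28 to 363.1111 (computed as (80 - 45)(12.6667) - (1/2)(1)(12.6667)^2), a change of 129.8311.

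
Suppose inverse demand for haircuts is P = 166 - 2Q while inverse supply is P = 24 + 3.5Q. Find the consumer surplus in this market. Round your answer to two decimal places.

Setting demand equal to supply, 142 = 5.5Q, so Q* = 25.8182 and P* = 114.3636.
Consumer surplus is the triangle under demand above P*: (1/2)(25.8182)(166 - 114.3636) = (1/2)(25.8182)(51.6364) = 666.5785.

666.58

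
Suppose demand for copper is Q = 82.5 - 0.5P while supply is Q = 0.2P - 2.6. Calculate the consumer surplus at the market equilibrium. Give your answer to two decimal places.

Rewriting demand in inverse form: P = 165 - 2Q.
Rewriting supply in inverse form: P = 13 + 5Q.
Equilibrium: 165 - 2Q = 13 + 5Q, so Q* = 21.7143 and P* = 121.5714.
The demand choke price is 165, so CS = (1/2)(Q*)(165 - P*) = (1/2)(21.7143)(43.4286) = 471.5102.

471.51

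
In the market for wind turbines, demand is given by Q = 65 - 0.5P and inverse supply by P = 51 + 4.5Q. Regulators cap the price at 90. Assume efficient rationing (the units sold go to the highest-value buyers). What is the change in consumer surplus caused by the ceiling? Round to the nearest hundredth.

Rewriting demand in inverse form: P = 130 - 2Q.
Free-market equilibrium: 130 - 2Q = 51 + 4.5Q gives Q* = 12.1538, P* = 105.6923.
At the ceiling price 90, quantity supplied is (90 - 51)/4.5 = 8.6667; supply is the short side, so Q = 8.6667 trades at P = 90.
CS goes from (1/2)(12.1538)(24.3077) = 147.716 to 271.5556 (computed as (130 - 90)(8.6667) - (1/2)(2)(8.6667)^2), a change of 123.8396.

123.84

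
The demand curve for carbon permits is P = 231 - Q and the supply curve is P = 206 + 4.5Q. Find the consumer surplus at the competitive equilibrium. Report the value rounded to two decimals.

10.33

Setting demand equal to supply, 25 = 5.5Q, so Q* = 4.5455 and P* = 226.4545.
The demand choke price is 231, so CS = (1/2)(Q*)(231 - P*) = (1/2)(4.5455)(4.5455) = 10.3306.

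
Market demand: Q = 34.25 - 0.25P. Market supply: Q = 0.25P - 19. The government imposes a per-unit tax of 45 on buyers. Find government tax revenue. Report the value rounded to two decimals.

Rewriting demand in inverse form: P = 137 - 4Q.
Rewriting supply in inverse form: P = 76 + 4Q.
Without the tax, 137 - 4Q = 76 + 4Q so Q* = 7.625 and P* = 106.5.
A tax on buyers shifts demand down by 45: (137 - 45) - 4Q = 76 + 4Q, so Q_t = 2. Buyers pay P_b = 129; sellers receive P_s = P_b - 45 = 84.
Tax revenue = t x Q_t = 45 x 2 = 90.

90.00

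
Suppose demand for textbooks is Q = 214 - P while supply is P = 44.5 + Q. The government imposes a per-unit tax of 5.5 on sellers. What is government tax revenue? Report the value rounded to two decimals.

Rewriting demand in inverse form: P = 214 - Q.
Without the tax, 214 - Q = 44.5 + Q so Q* = 84.75 and P* = 129.25.
With the tax, sellers need 5.5 more per unit: 214 - Q = 44.5 + Q + 5.5, so Q_t = 82. Buyers pay P_b = 132; sellers receive P_s = P_b - 5.5 = 126.5.
Tax revenue = t x Q_t = 5.5 x 82 = 451.

451.00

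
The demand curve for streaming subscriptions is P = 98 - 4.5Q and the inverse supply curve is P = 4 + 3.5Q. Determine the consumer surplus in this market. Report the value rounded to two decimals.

Setting demand equal to supply, 94 = 8Q, so Q* = 11.75 and P* = 45.125.
CS is the area between the demand curve and P* from 0 to Q*: (1/2)(11.75)(52.875) = 310.6406.

310.64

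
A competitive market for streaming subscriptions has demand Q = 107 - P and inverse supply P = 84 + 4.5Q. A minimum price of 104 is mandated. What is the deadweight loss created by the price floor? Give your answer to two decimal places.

Rewriting demand in inverse form: P = 107 - Q.
Without the control, 107 - Q = 84 + 4.5Q so Q* = 4.1818 and P* = 102.8182.
At the floor price 104, quantity demanded is (107 - 104)/1 = 3; demand is the short side, so Q = 3 trades at P = 104.
The lost-trades triangle has base Q* - 3 = 1.1818 and height equal to the gap between the curves at Q = 3, which is 104 - 97.5 = 6.5. DWL = (1/2)(1.1818)(6.5) = 3.8409.

3.84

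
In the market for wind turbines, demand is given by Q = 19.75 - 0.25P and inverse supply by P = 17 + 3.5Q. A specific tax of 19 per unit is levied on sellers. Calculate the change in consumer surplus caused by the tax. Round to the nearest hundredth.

Rewriting demand in inverse form: P = 79 - 4Q.
Pre-tax equilibrium: 79 - 4Q = 17 + 3.5Q gives Q* = 8.2667, P* = 45.9333.
A tax on sellers shifts supply up by 19: 79 - 4Q = 17 + 3.5Q + 19, so Q_t = 5.7333. Buyers pay P_b = 56.0667; sellers receive P_s = P_b - 19 = 37.0667.
Consumers lose the trapezoid between P* and P_b out to Q_t plus the triangle from Q_t to Q*: change in CS = 65.7422 - 136.6756 = -70.9333.

-70.93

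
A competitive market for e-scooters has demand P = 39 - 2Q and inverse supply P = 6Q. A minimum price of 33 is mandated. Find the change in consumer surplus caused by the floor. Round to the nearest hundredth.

Without the control, 39 - 2Q = 6Q so Q* = 4.875 and P* = 29.25.
At the floor price 33, quantity demanded is (39 - 33)/2 = 3; demand is the short side, so Q = 3 trades at P = 33.
CS goes from (1/2)(4.875)(9.75) = 23.7656 to 9 (computed as (39 - 33)(3) - (1/2)(2)(3)^2), a change of -14.7656.

-14.77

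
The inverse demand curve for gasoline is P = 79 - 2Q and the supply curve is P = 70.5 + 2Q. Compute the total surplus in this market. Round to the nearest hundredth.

9.03

Equilibrium: 79 - 2Q = 70.5 + 2Q, so Q* = 2.125 and P* = 74.75.
CS = (1/2)(2.125)(4.25) = 4.5156 and PS = (1/2)(2.125)(4.25) = 4.5156, so total surplus = 9.0312.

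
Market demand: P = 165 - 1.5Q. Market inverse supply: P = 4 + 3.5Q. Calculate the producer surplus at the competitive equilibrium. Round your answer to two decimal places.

Equilibrium: 165 - 1.5Q = 4 + 3.5Q, so Q* = 32.2 and P* = 116.7.
The supply curve's price intercept is 4, so PS = (1/2)(Q*)(P* - 4) = (1/2)(32.2)(112.7) = 1814.47.

1814.47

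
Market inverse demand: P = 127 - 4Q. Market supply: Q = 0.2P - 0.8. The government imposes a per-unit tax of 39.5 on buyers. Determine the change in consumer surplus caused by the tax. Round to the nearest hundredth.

Rewriting supply in inverse form: P = 4 + 5Q.
Pre-tax equilibrium: 127 - 4Q = 4 + 5Q gives Q* = 13.6667, P* = 72.3333.
With the tax, buyers' net willingness to pay falls by 39.5: (127 - 39.5) - 4Q = 4 + 5Q, so Q_t = 9.2778. Buyers pay P_b = 89.8889; sellers receive P_s = P_b - 39.5 = 50.3889.
CS falls from (1/2)(13.6667)(54.6667) = 373.5556 to (1/2)(9.2778)(37.1111) = 172.1543, a change of -201.4012.

-201.40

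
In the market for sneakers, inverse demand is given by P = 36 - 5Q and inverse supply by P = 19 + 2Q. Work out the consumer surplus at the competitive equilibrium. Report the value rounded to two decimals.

Set 36 - 5Q = 19 + 2Q, which gives 17 = 7Q, so Q* = 2.4286 and P* = 36 - 5(2.4286) = 23.8571.
CS is the area between the demand curve and P* from 0 to Q*: (1/2)(2.4286)(12.1429) = 14.7449.

14.74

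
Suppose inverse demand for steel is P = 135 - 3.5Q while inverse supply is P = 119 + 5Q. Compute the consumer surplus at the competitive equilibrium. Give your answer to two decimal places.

Set 135 - 3.5Q = 119 + 5Q, which gives 16 = 8.5Q, so Q* = 1.8824 and P* = 135 - 3.5(1.8824) = 128.4118.
Consumer surplus is the triangle under demand above P*: (1/2)(1.8824)(135 - 128.4118) = (1/2)(1.8824)(6.5882) = 6.2007.

6.20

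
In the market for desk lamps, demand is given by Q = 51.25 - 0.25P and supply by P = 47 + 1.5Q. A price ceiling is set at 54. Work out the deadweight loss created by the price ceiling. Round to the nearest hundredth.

Rewriting demand in inverse form: P = 205 - 4Q.
Free-market equilibrium: 205 - 4Q = 47 + 1.5Q gives Q* = 28.7273, P* = 90.0909.
At the ceiling price 54, quantity supplied is (54 - 47)/1.5 = 4.6667; supply is the short side, so Q = 4.6667 trades at P = 54.
The lost-trades triangle has base Q* - 4.6667 = 24.0606 and height equal to the gap between the curves at Q = 4.6667, which is 186.3333 - 54 = 132.3333. DWL = (1/2)(24.0606)(132.3333) = 1592.0101.

1592.01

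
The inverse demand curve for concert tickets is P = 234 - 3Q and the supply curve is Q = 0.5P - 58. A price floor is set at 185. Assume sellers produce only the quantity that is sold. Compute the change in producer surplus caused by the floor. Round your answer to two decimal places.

Rewriting supply in inverse form: P = 116 + 2Q.
Free-market equilibrium: 234 - 3Q = 116 + 2Q gives Q* = 23.6, P* = 163.2.
At P = 185, buyers demand (234 - 185)/3 = 16.3333 while sellers would supply more, so the quantity traded is 16.3333 at price 185.
PS goes from (1/2)(23.6)(47.2) = 556.96 to 860.2222 (computed as (185 - 116)(16.3333) - (1/2)(2)(16.3333)^2), a change of 303.2622.

303.26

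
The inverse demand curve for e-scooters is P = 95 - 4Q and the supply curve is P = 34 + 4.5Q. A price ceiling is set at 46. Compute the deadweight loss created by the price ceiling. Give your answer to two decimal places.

Without the control, 95 - 4Q = 34 + 4.5Q so Q* = 7.1765 and P* = 66.2941.
At P = 46, sellers supply (46 - 34)/4.5 = 2.6667 while buyers want more, so the quantity traded is 2.6667 at price 46.
The lost-trades triangle has base Q* - 2.6667 = 4.5098 and height equal to the gap between the curves at Q = 2.6667, which is 84.3333 - 46 = 38.3333. DWL = (1/2)(4.5098)(38.3333) = 86.4379.

86.44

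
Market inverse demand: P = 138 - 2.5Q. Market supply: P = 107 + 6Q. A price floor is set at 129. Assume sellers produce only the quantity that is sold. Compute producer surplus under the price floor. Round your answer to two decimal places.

40.32

Free-market equilibrium: 138 - 2.5Q = 107 + 6Q gives Q* = 3.6471, P* = 128.8824.
At P = 129, buyers demand (138 - 129)/2.5 = 3.6 while sellers would supply more, so the quantity traded is 3.6 at price 129.
The supply price at Q = 3.6 is 128.6. PS is the trapezoid between 129 and supply over [0, 3.6]: (1/2)[(129 - 107) + (129 - 128.6)](3.6) = 40.32.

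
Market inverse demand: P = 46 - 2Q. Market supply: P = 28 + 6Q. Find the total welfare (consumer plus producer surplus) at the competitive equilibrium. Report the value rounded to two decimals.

20.25

Set 46 - 2Q = 28 + 6Q, which gives 18 = 8Q, so Q* = 2.25 and P* = 46 - 2(2.25) = 41.5.
Total surplus is the full triangle between the curves from 0 to Q*: (1/2)(2.25)(46 - 28) = 20.25.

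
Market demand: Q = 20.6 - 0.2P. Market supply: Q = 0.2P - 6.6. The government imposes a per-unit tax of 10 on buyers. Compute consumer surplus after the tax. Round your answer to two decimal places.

Rewriting demand in inverse form: P = 103 - 5Q.
Rewriting supply in inverse form: P = 33 + 5Q.
Without the tax, 103 - 5Q = 33 + 5Q so Q* = 7 and P* = 68.
A tax on buyers shifts demand down by 10: (103 - 10) - 5Q = 33 + 5Q, so Q_t = 6. Buyers pay P_b = 73; sellers receive P_s = P_b - 10 = 63.
Consumer surplus is the triangle under demand above P_b: (1/2)(6)(103 - 73) = 90.

90.00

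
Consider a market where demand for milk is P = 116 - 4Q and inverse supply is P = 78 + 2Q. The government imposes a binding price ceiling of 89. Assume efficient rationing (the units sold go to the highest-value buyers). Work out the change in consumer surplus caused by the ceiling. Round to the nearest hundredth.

Free-market equilibrium: 116 - 4Q = 78 + 2Q gives Q* = 6.3333, P* = 90.6667.
At P = 89, sellers supply (89 - 78)/2 = 5.5 while buyers want more, so the quantity traded is 5.5 at price 89.
CS goes from (1/2)(6.3333)(25.3333) = 80.2222 to 88 (computed as (116 - 89)(5.5) - (1/2)(4)(5.5)^2), a change of 7.7778.

7.78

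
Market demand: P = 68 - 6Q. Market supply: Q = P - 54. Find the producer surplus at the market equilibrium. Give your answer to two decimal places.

Rewriting supply in inverse form: P = 54 + Q.
Equilibrium: 68 - 6Q = 54 + Q, so Q* = 2 and P* = 56.
The supply curve's price intercept is 54, so PS = (1/2)(Q*)(P* - 54) = (1/2)(2)(2) = 2.

2.00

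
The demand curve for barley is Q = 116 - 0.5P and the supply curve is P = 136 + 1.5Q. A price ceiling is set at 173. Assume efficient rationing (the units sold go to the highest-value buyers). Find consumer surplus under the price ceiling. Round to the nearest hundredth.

846.89

Rewriting demand in inverse form: P = 232 - 2Q.
Free-market equilibrium: 232 - 2Q = 136 + 1.5Q gives Q* = 27.4286, P* = 177.1429.
At the ceiling price 173, quantity supplied is (173 - 136)/1.5 = 24.6667; supply is the short side, so Q = 24.6667 trades at P = 173.
The demand price at Q = 24.6667 is 182.6667. CS is the trapezoid between demand and 173 over [0, 24.6667]: (1/2)[(232 - 173) + (182.6667 - 173)](24.6667) = 846.8889.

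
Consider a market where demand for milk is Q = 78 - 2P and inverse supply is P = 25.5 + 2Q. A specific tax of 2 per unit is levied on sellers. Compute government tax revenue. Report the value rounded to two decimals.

Rewriting demand in inverse form: P = 39 - 0.5Q.
Without the tax, 39 - 0.5Q = 25.5 + 2Q so Q* = 5.4 and P* = 36.3.
A tax on sellers shifts supply up by 2: 39 - 0.5Q = 25.5 + 2Q + 2, so Q_t = 4.6. Buyers pay P_b = 36.7; sellers receive P_s = P_b - 2 = 34.7.
Tax revenue = t x Q_t = 2 x 4.6 = 9.2.

9.20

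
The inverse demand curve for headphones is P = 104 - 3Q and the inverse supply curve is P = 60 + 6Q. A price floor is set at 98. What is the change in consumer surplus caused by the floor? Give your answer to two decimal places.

-29.85

Without the control, 104 - 3Q = 60 + 6Q so Q* = 4.8889 and P* = 89.3333.
At P = 98, buyers demand (104 - 98)/3 = 2 while sellers would supply more, so the quantity traded is 2 at price 98.
CS goes from (1/2)(4.8889)(14.6667) = 35.8519 to 6 (computed as (104 - 98)(2) - (1/2)(3)(2)^2), a change of -29.8519.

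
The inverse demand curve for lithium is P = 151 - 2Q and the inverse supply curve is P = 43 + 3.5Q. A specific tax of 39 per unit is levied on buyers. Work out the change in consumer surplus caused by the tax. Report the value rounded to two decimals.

Pre-tax equilibrium: 151 - 2Q = 43 + 3.5Q gives Q* = 19.6364, P* = 111.7273.
A tax on buyers shifts demand down by 39: (151 - 39) - 2Q = 43 + 3.5Q, so Q_t = 12.5455. Buyers pay P_b = 125.9091; sellers receive P_s = P_b - 39 = 86.9091.
CS falls from (1/2)(19.6364)(39.2727) = 385.5868 to (1/2)(12.5455)(25.0909) = 157.3884, a change of -228.1983.

-228.20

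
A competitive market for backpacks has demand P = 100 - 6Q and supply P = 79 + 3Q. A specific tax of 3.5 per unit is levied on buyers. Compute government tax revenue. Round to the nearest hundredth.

6.81

Without the tax, 100 - 6Q = 79 + 3Q so Q* = 2.3333 and P* = 86.
A tax on buyers shifts demand down by 3.5: (100 - 3.5) - 6Q = 79 + 3Q, so Q_t = 1.9444. Buyers pay P_b = 88.3333; sellers receive P_s = P_b - 3.5 = 84.8333.
Revenue is the tax times quantity traded: 3.5 x 1.9444 = 6.8056.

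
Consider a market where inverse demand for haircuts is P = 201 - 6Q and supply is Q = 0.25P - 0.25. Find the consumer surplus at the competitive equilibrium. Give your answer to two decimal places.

Rewriting supply in inverse form: P = 1 + 4Q.
Equilibrium: 201 - 6Q = 1 + 4Q, so Q* = 20 and P* = 81.
The demand choke price is 201, so CS = (1/2)(Q*)(201 - P*) = (1/2)(20)(120) = 1200.

1200.00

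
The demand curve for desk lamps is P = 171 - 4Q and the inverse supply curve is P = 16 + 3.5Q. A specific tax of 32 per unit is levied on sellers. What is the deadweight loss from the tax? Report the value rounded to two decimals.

Without the tax, 171 - 4Q = 16 + 3.5Q so Q* = 20.6667 and P* = 88.3333.
With the tax, sellers need 32 more per unit: 171 - 4Q = 16 + 3.5Q + 32, so Q_t = 16.4. Buyers pay P_b = 105.4; sellers receive P_s = P_b - 32 = 73.4.
The welfare triangle lost has base Q* - Q_t = 4.2667 and height t = 32, so DWL = (1/2)(4.2667)(32) = 68.2667.

68.27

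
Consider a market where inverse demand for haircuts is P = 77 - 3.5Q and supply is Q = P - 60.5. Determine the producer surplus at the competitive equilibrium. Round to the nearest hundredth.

6.72

Rewriting supply in inverse form: P = 60.5 + Q.
Set 77 - 3.5Q = 60.5 + Q, which gives 16.5 = 4.5Q, so Q* = 3.6667 and P* = 77 - 3.5(3.6667) = 64.1667.
The supply curve's price intercept is 60.5, so PS = (1/2)(Q*)(P* - 60.5) = (1/2)(3.6667)(3.6667) = 6.7222.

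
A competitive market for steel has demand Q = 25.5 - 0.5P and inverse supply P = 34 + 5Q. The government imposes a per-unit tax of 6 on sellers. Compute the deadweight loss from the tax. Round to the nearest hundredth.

2.57

Rewriting demand in inverse form: P = 51 - 2Q.
Pre-tax equilibrium: 51 - 2Q = 34 + 5Q gives Q* = 2.4286, P* = 46.1429.
A tax on sellers shifts supply up by 6: 51 - 2Q = 34 + 5Q + 6, so Q_t = 1.5714. Buyers pay P_b = 47.8571; sellers receive P_s = P_b - 6 = 41.8571.
Deadweight loss is the triangle between the curves from Q_t to Q*: (1/2)(2.4286 - 1.5714)(6) = 2.5714.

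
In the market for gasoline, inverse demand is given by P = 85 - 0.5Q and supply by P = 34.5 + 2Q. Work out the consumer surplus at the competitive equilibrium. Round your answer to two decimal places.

Set 85 - 0.5Q = 34.5 + 2Q, which gives 50.5 = 2.5Q, so Q* = 20.2 and P* = 85 - 0.5(20.2) = 74.9.
Consumer surplus is the triangle under demand above P*: (1/2)(20.2)(85 - 74.9) = (1/2)(20.2)(10.1) = 102.01.

102.01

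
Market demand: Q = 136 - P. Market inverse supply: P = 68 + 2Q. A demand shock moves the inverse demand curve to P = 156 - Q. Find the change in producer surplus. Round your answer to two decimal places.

Rewriting demand in inverse form: P = 136 - Q.
Initial equilibrium: Q_0 = 22.6667, P_0 = 113.3333; CS_0 = (1/2)(22.6667)(22.6667) = 256.8889, PS_0 = (1/2)(22.6667)(45.3333) = 513.7778.
New equilibrium: 156 - Q = 68 + 2Q gives Q_1 = 29.3333, P_1 = 126.6667; CS_1 = 430.2222, PS_1 = 860.4444.
Change in producer surplus = 860.4444 - 513.7778 = 346.6667.

346.67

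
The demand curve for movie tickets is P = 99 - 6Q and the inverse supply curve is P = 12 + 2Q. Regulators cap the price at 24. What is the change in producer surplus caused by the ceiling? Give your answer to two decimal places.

-82.27

Free-market equilibrium: 99 - 6Q = 12 + 2Q gives Q* = 10.875, P* = 33.75.
At the ceiling price 24, quantity supplied is (24 - 12)/2 = 6; supply is the short side, so Q = 6 trades at P = 24.
PS goes from (1/2)(10.875)(21.75) = 118.2656 to 36 (computed as (24 - 12)(6) - (1/2)(2)(6)^2), a change of -82.2656.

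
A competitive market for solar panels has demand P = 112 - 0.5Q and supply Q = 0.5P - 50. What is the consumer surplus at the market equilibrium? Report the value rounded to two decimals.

Rewriting supply in inverse form: P = 100 + 2Q.
Set 112 - 0.5Q = 100 + 2Q, which gives 12 = 2.5Q, so Q* = 4.8 and P* = 112 - 0.5(4.8) = 109.6.
CS is the area between the demand curve and P* from 0 to Q*: (1/2)(4.8)(2.4) = 5.76.

5.76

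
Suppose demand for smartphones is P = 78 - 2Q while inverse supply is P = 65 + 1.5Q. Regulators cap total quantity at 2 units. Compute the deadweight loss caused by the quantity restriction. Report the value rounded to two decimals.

Without the quota, 78 - 2Q = 65 + 1.5Q gives Q* = 3.7143.
At Q = 2 the demand price is 78 - 2(2) = 74 and the supply price is 65 + 1.5(2) = 68.
DWL = (1/2)(gap between curves at 2) x (Q* - 2) = (1/2)(6)(1.7143) = 5.1429.

5.14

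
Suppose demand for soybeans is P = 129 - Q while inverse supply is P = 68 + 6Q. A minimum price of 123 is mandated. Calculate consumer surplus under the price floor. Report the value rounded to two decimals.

Without the control, 129 - Q = 68 + 6Q so Q* = 8.7143 and P* = 120.2857.
At P = 123, buyers demand (129 - 123)/1 = 6 while sellers would supply more, so the quantity traded is 6 at price 123.
CS is the triangle under demand above 123: (1/2)(6)(129 - 123) = 18.

18.00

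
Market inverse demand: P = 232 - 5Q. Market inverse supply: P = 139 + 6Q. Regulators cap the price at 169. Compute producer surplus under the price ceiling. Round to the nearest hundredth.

75.00

Without the control, 232 - 5Q = 139 + 6Q so Q* = 8.4545 and P* = 189.7273.
At P = 169, sellers supply (169 - 139)/6 = 5 while buyers want more, so the quantity traded is 5 at price 169.
PS is the triangle above supply below 169: (1/2)(5)(169 - 139) = 75.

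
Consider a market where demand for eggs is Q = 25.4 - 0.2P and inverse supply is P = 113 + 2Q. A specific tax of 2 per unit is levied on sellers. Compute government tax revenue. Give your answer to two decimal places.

3.43

Rewriting demand in inverse form: P = 127 - 5Q.
Without the tax, 127 - 5Q = 113 + 2Q so Q* = 2 and P* = 117.
A tax on sellers shifts supply up by 2: 127 - 5Q = 113 + 2Q + 2, so Q_t = 1.7143. Buyers pay P_b = 118.4286; sellers receive P_s = P_b - 2 = 116.4286.
Revenue is the tax times quantity traded: 2 x 1.7143 = 3.4286.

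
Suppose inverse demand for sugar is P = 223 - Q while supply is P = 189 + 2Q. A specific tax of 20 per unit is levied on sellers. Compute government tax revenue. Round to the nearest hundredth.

93.33

Pre-tax equilibrium: 223 - Q = 189 + 2Q gives Q* = 11.3333, P* = 211.6667.
With the tax, sellers need 20 more per unit: 223 - Q = 189 + 2Q + 20, so Q_t = 4.6667. Buyers pay P_b = 218.3333; sellers receive P_s = P_b - 20 = 198.3333.
Tax revenue = t x Q_t = 20 x 4.6667 = 93.3333.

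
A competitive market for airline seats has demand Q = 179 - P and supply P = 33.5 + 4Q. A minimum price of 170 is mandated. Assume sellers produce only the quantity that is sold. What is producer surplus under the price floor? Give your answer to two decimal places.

Rewriting demand in inverse form: P = 179 - Q.
Free-market equilibrium: 179 - Q = 33.5 + 4Q gives Q* = 29.1, P* = 149.9.
At P = 170, buyers demand (179 - 170)/1 = 9 while sellers would supply more, so the quantity traded is 9 at price 170.
The supply price at Q = 9 is 69.5. PS is the trapezoid between 170 and supply over [0, 9]: (1/2)[(170 - 33.5) + (170 - 69.5)](9) = 1066.5.

1066.50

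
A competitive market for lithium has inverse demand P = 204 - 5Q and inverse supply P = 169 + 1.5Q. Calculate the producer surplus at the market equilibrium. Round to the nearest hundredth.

21.75

Equilibrium: 204 - 5Q = 169 + 1.5Q, so Q* = 5.3846 and P* = 177.0769.
The supply curve's price intercept is 169, so PS = (1/2)(Q*)(P* - 169) = (1/2)(5.3846)(8.0769) = 21.7456.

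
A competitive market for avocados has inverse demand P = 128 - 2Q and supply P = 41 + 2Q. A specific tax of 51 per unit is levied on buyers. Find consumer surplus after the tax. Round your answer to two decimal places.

Without the tax, 128 - 2Q = 41 + 2Q so Q* = 21.75 and P* = 84.5.
A tax on buyers shifts demand down by 51: (128 - 51) - 2Q = 41 + 2Q, so Q_t = 9. Buyers pay P_b = 110; sellers receive P_s = P_b - 51 = 59.
Consumer surplus is the triangle under demand above P_b: (1/2)(9)(128 - 110) = 81.

81.00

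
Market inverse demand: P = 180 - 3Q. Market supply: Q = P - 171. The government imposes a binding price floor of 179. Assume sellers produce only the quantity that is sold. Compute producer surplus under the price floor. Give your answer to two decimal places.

Rewriting supply in inverse form: P = 171 + Q.
Free-market equilibrium: 180 - 3Q = 171 + Q gives Q* = 2.25, P* = 173.25.
At the floor price 179, quantity demanded is (180 - 179)/3 = 0.3333; demand is the short side, so Q = 0.3333 trades at P = 179.
The supply price at Q = 0.3333 is 171.3333. PS is the trapezoid between 179 and supply over [0, 0.3333]: (1/2)[(179 - 171) + (179 - 171.3333)](0.3333) = 2.6111.

2.61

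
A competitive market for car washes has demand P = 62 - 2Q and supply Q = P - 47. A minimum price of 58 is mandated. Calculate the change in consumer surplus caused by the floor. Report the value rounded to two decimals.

-21.00

Rewriting supply in inverse form: P = 47 + Q.
Without the control, 62 - 2Q = 47 + Q so Q* = 5 and P* = 52.
At P = 58, buyers demand (62 - 58)/2 = 2 while sellers would supply more, so the quantity traded is 2 at price 58.
CS goes from (1/2)(5)(10) = 25 to 4 (computed as (62 - 58)(2) - (1/2)(2)(2)^2), a change of -21.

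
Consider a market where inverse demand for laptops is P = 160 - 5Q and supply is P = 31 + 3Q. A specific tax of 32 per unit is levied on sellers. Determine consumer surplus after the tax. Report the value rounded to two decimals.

Without the tax, 160 - 5Q = 31 + 3Q so Q* = 16.125 and P* = 79.375.
With the tax, sellers need 32 more per unit: 160 - 5Q = 31 + 3Q + 32, so Q_t = 12.125. Buyers pay P_b = 99.375; sellers receive P_s = P_b - 32 = 67.375.
Consumer surplus is the triangle under demand above P_b: (1/2)(12.125)(160 - 99.375) = 367.5391.

367.54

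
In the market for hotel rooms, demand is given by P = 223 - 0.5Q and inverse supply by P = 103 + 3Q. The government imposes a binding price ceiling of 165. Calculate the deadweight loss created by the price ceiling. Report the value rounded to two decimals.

Without the control, 223 - 0.5Q = 103 + 3Q so Q* = 34.2857 and P* = 205.8571.
At the ceiling price 165, quantity supplied is (165 - 103)/3 = 20.6667; supply is the short side, so Q = 20.6667 trades at P = 165.
At Q = 20.6667 the demand price is 212.6667 and the supply price is 165. Deadweight loss is the triangle between the curves from 20.6667 to 34.2857: (1/2)(212.6667 - 165)(34.2857 - 20.6667) = 324.5873.

324.59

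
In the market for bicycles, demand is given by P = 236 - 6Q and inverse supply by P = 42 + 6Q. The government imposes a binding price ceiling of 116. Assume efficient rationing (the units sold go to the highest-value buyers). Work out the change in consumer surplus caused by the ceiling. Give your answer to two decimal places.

239.58

Free-market equilibrium: 236 - 6Q = 42 + 6Q gives Q* = 16.1667, P* = 139.
At the ceiling price 116, quantity supplied is (116 - 42)/6 = 12.3333; supply is the short side, so Q = 12.3333 trades at P = 116.
CS goes from (1/2)(16.1667)(97) = 784.0833 to 1023.6667 (computed as (236 - 116)(12.3333) - (1/2)(6)(12.3333)^2), a change of 239.5833.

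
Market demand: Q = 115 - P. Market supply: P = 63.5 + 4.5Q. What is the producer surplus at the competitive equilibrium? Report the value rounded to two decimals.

197.27

Rewriting demand in inverse form: P = 115 - Q.
Setting demand equal to supply, 51.5 = 5.5Q, so Q* = 9.3636 and P* = 105.6364.
Producer surplus is the triangle above supply below P*: (1/2)(9.3636)(105.6364 - 63.5) = (1/2)(9.3636)(42.1364) = 197.2748.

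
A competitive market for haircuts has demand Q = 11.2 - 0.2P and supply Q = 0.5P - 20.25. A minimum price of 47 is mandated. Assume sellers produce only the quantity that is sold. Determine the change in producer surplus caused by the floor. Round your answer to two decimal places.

Rewriting demand in inverse form: P = 56 - 5Q.
Rewriting supply in inverse form: P = 40.5 + 2Q.
Free-market equilibrium: 56 - 5Q = 40.5 + 2Q gives Q* = 2.2143, P* = 44.9286.
At P = 47, buyers demand (56 - 47)/5 = 1.8 while sellers would supply more, so the quantity traded is 1.8 at price 47.
PS goes from (1/2)(2.2143)(4.4286) = 4.9031 to 8.46 (computed as (47 - 40.5)(1.8) - (1/2)(2)(1.8)^2), a change of 3.5569.

3.56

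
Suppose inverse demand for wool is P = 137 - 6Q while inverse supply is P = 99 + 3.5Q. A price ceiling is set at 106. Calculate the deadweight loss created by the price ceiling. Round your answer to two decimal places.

19.00

Free-market equilibrium: 137 - 6Q = 99 + 3.5Q gives Q* = 4, P* = 113.
At P = 106, sellers supply (106 - 99)/3.5 = 2 while buyers want more, so the quantity traded is 2 at price 106.
At Q = 2 the demand price is 125 and the supply price is 106. Deadweight loss is the triangle between the curves from 2 to 4: (1/2)(125 - 106)(4 - 2) = 19.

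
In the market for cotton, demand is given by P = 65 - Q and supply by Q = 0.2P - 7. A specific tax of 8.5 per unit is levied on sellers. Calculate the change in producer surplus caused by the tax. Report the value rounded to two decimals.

Rewriting supply in inverse form: P = 35 + 5Q.
Without the tax, 65 - Q = 35 + 5Q so Q* = 5 and P* = 60.
A tax on sellers shifts supply up by 8.5: 65 - Q = 35 + 5Q + 8.5, so Q_t = 3.5833. Buyers pay P_b = 61.4167; sellers receive P_s = P_b - 8.5 = 52.9167.
PS falls from (1/2)(5)(25) = 62.5 to (1/2)(3.5833)(17.9167) = 32.1007, a change of -30.3993.

-30.40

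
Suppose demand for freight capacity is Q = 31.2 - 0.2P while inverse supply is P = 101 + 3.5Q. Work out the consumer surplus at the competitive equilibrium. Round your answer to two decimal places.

Rewriting demand in inverse form: P = 156 - 5Q.
Setting demand equal to supply, 55 = 8.5Q, so Q* = 6.4706 and P* = 123.6471.
The demand choke price is 156, so CS = (1/2)(Q*)(156 - P*) = (1/2)(6.4706)(32.3529) = 104.6713.

104.67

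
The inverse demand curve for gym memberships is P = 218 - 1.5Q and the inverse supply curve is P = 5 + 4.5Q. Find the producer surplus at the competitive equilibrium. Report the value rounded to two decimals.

2835.56

Setting demand equal to supply, 213 = 6Q, so Q* = 35.5 and P* = 164.75.
Producer surplus is the triangle above supply below P*: (1/2)(35.5)(164.75 - 5) = (1/2)(35.5)(159.75) = 2835.5625.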